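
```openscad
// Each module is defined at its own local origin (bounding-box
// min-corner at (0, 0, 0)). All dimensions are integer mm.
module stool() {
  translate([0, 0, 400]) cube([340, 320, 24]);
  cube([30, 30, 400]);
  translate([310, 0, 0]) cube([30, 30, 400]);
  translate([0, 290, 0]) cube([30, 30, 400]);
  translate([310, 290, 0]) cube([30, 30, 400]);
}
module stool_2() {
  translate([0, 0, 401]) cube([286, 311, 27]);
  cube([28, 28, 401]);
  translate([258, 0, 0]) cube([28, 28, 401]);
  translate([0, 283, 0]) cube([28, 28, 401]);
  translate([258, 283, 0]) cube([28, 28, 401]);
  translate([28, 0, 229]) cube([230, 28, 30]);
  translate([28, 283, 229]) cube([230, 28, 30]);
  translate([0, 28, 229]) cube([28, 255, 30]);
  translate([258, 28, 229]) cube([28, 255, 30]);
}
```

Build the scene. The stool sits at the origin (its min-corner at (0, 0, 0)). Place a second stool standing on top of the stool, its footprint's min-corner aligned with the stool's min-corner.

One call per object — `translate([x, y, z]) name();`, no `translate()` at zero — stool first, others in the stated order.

stool();
translate([0, 0, 424]) stool_2();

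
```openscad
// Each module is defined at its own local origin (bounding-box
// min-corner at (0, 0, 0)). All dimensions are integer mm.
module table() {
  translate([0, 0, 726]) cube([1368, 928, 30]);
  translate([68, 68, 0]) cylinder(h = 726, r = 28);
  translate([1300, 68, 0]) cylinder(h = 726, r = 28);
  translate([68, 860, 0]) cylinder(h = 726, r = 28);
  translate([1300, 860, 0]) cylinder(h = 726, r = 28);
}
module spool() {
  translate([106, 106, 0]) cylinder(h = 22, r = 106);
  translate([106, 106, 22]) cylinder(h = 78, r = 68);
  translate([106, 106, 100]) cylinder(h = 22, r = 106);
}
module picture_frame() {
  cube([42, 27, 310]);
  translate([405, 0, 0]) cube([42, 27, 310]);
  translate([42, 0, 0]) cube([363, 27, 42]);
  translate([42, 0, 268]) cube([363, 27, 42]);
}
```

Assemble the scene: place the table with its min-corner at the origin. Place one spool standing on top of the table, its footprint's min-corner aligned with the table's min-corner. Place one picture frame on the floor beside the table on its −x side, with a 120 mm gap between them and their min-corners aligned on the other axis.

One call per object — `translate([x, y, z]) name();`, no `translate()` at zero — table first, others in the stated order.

table();
translate([0, 0, 756]) spool();
translate([-567, 0, 0]) picture_frame();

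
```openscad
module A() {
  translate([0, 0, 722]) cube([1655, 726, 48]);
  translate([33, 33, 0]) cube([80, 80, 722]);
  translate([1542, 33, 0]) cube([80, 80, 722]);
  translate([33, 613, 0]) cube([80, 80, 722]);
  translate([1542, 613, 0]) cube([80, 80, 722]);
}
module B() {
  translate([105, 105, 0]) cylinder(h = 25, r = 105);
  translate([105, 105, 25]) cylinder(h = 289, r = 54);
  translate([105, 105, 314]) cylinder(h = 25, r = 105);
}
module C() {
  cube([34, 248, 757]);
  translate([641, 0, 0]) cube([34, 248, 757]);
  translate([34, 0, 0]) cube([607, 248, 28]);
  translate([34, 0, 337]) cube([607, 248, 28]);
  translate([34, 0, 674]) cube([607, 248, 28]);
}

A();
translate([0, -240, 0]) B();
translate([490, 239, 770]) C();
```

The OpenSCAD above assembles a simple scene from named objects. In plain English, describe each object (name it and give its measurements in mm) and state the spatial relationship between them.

A is a rectangular dining table. The top is 1655×726×48 mm with its upper surface at z = 770 mm. It stands on four 80×80 mm square legs, each inset 33 mm from the nearest pair of top edges, running from the floor to the underside of the top.

B is a spool: two coaxial disc flanges of radius 105 mm and thickness 25 mm, joined by a core cylinder of radius 54 mm and height 289 mm. The lower flange rests on z = 0 and the three cylinders share a vertical axis.

C is a bookshelf 675 mm wide overall, 248 mm deep and 757 mm tall. The two sides are 34 mm thick vertical panels. 3 horizontal shelves of 28 mm thickness span between the inner faces of the sides; the lowest shelf sits on the floor and shelves are stacked with a clear vertical gap of 309 mm between each pair.

The spool is on the floor beside the table on its −y side. The bookshelf is on top of the table, centred.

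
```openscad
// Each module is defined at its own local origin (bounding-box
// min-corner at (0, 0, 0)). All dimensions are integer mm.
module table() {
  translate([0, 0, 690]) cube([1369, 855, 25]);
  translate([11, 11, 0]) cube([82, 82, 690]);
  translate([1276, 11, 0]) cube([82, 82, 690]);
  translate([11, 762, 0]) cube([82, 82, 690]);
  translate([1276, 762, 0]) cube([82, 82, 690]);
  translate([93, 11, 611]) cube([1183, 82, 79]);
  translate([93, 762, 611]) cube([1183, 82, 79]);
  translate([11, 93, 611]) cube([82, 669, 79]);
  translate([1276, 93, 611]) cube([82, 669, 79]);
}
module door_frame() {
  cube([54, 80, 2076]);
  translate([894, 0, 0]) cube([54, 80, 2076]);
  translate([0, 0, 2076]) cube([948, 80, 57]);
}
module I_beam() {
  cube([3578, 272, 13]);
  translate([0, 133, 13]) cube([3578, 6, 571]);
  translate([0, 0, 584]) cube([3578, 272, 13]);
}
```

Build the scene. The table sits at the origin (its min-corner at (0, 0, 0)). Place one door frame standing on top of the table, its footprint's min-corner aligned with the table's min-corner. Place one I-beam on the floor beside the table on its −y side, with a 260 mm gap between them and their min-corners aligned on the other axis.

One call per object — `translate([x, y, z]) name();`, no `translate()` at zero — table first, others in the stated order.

table();
translate([0, 0, 715]) door_frame();
translate([0, -532, 0]) I_beam();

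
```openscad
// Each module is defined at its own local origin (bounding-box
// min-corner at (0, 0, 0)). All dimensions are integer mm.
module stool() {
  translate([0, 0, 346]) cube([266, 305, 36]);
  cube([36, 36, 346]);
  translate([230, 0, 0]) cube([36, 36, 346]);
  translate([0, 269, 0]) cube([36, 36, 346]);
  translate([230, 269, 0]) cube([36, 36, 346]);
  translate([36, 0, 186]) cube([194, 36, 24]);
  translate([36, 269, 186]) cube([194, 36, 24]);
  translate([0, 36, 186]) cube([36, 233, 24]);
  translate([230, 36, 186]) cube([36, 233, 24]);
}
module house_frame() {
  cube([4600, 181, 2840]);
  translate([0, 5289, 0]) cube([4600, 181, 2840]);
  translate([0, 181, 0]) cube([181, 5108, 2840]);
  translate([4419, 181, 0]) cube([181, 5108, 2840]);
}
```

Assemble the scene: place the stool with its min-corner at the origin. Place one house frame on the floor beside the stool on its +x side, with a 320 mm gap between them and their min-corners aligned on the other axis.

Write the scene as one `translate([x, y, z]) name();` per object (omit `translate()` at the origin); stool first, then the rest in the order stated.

stool();
translate([586, 0, 0]) house_frame();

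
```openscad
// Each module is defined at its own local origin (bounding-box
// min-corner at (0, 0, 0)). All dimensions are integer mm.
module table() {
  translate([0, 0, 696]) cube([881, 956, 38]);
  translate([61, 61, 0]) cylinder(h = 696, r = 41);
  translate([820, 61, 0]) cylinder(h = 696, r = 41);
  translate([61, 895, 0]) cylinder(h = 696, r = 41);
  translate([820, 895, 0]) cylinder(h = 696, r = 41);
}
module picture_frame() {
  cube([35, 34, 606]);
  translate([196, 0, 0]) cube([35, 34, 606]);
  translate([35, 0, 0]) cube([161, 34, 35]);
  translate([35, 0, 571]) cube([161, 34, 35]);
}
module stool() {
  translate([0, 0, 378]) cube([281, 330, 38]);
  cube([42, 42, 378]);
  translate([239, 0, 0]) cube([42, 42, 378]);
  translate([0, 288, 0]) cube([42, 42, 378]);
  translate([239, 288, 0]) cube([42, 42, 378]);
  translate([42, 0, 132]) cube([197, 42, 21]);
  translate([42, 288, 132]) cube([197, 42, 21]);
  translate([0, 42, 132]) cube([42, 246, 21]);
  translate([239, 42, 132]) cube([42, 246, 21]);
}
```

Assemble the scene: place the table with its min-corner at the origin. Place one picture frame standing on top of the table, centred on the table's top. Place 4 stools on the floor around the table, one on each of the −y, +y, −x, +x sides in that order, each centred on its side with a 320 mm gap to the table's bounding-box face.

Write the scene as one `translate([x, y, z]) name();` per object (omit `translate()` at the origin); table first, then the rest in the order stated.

table();
translate([325, 461, 734]) picture_frame();
translate([300, -650, 0]) stool();
translate([300, 1276, 0]) stool();
translate([-601, 313, 0]) stool();
translate([1201, 313, 0]) stool();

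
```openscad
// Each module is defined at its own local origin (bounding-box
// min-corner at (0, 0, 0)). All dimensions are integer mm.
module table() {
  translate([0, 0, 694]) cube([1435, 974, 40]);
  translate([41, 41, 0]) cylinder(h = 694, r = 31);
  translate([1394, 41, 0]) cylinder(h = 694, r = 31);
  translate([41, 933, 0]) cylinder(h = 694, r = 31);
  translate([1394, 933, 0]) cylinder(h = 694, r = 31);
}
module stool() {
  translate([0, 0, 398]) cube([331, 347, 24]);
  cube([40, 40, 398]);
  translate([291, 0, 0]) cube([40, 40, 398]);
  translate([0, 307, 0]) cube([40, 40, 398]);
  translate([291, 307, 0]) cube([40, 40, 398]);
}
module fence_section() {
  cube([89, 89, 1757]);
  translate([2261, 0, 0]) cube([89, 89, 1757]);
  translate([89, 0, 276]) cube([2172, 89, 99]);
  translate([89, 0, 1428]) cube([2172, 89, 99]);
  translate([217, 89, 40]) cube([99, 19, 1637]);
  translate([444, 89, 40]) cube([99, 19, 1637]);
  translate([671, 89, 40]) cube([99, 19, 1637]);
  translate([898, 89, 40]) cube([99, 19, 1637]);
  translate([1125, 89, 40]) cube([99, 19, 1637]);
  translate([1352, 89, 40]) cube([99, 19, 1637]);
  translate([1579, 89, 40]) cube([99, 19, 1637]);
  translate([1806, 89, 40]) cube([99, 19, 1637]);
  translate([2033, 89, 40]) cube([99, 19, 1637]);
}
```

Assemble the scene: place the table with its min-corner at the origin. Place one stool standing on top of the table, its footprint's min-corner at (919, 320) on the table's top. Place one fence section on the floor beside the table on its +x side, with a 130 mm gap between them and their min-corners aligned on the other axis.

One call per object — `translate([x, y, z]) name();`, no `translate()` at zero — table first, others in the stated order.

table();
translate([919, 320, 734]) stool();
translate([1565, 0, 0]) fence_section();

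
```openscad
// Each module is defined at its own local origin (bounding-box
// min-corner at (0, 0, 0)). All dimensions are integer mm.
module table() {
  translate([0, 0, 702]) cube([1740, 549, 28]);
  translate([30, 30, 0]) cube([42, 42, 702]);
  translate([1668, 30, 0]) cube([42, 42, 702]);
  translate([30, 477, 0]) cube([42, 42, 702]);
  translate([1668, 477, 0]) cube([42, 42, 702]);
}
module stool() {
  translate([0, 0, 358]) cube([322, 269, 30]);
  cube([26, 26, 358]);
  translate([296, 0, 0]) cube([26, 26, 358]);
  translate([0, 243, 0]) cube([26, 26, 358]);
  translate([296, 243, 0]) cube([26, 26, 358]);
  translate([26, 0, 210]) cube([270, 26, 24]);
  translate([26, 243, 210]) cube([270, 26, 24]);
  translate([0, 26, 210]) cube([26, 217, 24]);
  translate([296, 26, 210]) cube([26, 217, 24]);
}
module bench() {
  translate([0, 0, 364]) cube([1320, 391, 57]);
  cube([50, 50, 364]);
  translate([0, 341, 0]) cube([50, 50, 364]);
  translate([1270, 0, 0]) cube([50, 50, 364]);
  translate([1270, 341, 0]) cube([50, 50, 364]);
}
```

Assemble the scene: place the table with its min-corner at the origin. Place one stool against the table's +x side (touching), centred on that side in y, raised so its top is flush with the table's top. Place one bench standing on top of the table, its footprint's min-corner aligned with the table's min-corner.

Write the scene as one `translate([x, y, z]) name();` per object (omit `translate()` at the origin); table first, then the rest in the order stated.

table();
translate([1740, 140, 342]) stool();
translate([0, 0, 730]) bench();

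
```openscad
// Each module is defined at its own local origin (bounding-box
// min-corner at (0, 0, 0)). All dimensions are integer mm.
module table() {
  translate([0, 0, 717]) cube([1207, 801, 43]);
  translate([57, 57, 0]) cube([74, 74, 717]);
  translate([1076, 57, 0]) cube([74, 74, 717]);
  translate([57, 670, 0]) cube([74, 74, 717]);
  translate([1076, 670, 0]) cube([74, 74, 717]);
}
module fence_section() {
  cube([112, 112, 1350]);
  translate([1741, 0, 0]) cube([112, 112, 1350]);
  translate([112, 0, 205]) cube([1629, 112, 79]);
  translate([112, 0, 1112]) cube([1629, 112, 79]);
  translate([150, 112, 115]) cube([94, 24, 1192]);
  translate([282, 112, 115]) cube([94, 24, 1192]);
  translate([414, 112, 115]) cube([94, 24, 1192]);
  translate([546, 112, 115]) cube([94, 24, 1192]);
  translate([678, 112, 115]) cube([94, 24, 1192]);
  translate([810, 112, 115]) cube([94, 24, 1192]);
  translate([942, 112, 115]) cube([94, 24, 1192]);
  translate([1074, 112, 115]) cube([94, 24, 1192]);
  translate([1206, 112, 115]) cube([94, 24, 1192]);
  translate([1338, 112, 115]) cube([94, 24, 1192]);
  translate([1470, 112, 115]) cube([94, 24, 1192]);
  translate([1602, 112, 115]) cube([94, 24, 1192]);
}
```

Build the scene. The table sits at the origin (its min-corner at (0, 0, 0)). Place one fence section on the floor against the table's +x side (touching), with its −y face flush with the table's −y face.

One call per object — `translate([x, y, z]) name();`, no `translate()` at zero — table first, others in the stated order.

table();
translate([1207, 0, 0]) fence_section();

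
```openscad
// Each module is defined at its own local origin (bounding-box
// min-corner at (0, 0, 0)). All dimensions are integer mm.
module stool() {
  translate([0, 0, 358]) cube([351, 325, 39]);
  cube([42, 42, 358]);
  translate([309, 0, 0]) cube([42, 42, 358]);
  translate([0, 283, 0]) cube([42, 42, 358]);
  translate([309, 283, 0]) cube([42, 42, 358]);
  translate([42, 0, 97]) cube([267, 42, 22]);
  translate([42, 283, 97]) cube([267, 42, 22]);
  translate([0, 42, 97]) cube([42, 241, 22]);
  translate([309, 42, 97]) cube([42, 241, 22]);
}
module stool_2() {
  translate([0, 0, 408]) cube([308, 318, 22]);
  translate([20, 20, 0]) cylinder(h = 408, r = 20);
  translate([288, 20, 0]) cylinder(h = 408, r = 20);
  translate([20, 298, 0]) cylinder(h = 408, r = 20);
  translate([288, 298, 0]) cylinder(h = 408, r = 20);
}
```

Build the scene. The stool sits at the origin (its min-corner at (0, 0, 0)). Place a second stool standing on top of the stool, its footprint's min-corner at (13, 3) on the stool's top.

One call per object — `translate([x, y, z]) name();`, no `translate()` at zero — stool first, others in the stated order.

stool();
translate([13, 3, 397]) stool_2();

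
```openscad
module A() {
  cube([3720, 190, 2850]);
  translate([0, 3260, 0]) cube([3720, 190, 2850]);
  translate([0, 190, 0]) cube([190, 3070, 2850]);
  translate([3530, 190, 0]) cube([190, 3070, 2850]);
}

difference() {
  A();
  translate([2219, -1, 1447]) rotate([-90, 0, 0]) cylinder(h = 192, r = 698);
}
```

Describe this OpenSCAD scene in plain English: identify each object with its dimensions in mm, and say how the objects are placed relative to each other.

A is the wall frame of a small rectangular building: four walls, each 2850 mm tall and 190 mm thick, enclosing a footprint 3720 mm (x) by 3450 mm (y) outside-to-outside, with no floor or roof. The front and back walls (the −y and +y sides) span the full width; the two side walls fit between them.

The house frame has a circular hole of radius 698 mm through its front wall, centred at (x = 2219, z = 1447).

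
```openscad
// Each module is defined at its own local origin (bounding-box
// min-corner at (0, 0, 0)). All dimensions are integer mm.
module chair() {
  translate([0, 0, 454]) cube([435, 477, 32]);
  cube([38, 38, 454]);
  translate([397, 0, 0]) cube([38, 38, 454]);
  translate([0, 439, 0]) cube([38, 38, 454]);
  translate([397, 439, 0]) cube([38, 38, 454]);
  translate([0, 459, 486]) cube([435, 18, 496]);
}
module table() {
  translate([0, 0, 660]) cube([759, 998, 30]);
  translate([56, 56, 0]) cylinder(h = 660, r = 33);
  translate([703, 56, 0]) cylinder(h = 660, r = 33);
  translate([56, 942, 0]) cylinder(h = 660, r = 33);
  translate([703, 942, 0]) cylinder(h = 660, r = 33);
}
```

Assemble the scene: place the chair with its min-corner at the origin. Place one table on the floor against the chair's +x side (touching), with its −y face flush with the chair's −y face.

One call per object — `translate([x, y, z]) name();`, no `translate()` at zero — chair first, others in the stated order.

chair();
translate([435, 0, 0]) table();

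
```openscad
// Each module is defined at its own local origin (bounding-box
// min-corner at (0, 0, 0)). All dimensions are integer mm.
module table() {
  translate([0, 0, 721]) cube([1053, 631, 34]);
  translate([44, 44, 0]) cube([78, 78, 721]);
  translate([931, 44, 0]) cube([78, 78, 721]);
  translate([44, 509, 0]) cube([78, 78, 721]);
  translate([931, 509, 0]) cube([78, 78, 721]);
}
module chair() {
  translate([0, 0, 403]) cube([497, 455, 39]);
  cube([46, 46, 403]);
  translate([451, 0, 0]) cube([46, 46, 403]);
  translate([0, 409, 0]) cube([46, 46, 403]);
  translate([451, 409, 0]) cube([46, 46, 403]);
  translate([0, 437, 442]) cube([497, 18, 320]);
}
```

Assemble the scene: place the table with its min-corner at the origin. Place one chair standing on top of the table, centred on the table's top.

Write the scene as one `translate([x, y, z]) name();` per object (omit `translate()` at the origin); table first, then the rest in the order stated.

table();
translate([278, 88, 755]) chair();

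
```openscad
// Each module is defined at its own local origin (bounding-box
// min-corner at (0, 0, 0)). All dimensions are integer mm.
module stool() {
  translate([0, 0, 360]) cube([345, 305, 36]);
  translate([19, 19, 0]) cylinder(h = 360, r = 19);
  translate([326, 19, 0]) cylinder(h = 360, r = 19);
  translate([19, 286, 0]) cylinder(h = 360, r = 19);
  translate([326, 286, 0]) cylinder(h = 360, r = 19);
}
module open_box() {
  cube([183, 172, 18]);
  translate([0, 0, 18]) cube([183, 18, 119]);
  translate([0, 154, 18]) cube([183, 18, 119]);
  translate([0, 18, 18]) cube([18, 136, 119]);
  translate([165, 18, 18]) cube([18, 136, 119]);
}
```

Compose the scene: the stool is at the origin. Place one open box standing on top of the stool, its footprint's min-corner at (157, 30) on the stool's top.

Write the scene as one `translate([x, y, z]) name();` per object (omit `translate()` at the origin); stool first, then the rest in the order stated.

stool();
translate([157, 30, 396]) open_box();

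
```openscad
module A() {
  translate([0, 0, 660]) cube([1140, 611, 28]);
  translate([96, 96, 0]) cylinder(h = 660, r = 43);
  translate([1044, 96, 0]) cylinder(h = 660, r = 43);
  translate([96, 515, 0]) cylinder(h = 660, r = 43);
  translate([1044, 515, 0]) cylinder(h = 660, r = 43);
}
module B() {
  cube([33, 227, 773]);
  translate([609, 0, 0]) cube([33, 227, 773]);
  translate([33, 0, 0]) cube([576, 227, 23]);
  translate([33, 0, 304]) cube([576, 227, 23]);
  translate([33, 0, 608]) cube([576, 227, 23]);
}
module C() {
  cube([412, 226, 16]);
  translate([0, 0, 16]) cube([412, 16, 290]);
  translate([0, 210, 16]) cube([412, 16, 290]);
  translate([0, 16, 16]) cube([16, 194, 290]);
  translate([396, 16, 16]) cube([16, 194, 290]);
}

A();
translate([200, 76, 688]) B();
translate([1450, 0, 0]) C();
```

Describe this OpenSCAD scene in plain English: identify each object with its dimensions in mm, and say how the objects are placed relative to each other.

A is a table with a 1140×611 mm rectangular top, 28 mm thick, top surface at z = 688 mm, supported by four round legs of 86 mm diameter, each leg's bounding box inset 53 mm from the nearest pair of top edges, running from the floor.

B is an open bookshelf. Two side panels, each 33 mm thick, 227 mm deep and 773 mm tall, stand 642 mm apart (outside-to-outside). Between them sit 3 shelves, each 23 mm thick and 227 mm deep, spanning the full gap between the sides. The bottom shelf rests on the floor (its underside at z = 0) and the clear gap between one shelf's top and the next shelf's underside is 281 mm.

C is an open-topped rectangular box: outside dimensions 412×226×306 mm, with a uniform wall and base thickness of 16 mm. The base is a full 412×226 slab on the floor; four walls sit on top of the base. The front and back walls (the −y and +y sides) span the full width; the two side walls fit between them.

The bookshelf is on top of the table. The open box is on the floor beside the table on its +x side.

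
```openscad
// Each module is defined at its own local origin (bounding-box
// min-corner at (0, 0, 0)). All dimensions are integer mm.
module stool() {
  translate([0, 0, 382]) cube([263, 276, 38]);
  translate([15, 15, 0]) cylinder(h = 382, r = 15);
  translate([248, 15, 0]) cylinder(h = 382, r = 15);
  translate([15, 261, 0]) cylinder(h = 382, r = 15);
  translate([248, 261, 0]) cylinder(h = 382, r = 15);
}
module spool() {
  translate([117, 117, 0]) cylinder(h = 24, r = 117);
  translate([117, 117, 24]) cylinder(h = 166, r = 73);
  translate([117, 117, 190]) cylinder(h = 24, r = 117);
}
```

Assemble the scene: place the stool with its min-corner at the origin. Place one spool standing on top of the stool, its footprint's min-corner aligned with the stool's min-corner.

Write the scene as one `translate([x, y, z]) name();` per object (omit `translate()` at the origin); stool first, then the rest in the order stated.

stool();
translate([0, 0, 420]) spool();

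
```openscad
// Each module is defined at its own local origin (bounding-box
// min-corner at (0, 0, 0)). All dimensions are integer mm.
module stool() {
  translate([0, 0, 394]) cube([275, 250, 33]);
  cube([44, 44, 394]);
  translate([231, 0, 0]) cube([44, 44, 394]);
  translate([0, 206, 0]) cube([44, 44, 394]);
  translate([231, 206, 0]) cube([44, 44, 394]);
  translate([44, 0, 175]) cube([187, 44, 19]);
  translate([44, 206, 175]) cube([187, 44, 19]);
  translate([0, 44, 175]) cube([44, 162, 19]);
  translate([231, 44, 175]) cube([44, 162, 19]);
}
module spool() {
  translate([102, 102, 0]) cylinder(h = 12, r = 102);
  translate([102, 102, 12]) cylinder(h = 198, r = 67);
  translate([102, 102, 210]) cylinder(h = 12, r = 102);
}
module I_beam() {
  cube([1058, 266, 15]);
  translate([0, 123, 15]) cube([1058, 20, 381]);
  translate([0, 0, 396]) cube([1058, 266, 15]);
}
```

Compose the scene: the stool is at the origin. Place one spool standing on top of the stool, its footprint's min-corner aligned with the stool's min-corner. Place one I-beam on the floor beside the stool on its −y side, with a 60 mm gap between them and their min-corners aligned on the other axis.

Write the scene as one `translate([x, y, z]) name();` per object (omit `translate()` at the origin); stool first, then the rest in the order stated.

stool();
translate([0, 0, 427]) spool();
translate([0, -326, 0]) I_beam();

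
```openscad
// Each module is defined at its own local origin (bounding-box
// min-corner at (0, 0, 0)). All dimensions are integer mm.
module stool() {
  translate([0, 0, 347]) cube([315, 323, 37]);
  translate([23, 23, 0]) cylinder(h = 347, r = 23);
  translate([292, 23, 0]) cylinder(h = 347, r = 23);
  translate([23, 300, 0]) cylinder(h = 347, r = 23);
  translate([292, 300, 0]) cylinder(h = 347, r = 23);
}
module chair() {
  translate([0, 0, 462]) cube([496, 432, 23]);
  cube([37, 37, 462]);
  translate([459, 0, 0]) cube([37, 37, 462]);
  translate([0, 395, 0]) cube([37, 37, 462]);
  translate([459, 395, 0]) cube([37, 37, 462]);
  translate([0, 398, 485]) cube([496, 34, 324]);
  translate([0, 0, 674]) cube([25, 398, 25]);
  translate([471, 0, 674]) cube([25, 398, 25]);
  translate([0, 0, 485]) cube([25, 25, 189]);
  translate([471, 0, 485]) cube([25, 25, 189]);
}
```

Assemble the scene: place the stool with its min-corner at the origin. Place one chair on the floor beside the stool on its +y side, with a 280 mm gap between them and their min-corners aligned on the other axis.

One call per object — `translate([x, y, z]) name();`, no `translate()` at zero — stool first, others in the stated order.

stool();
translate([0, 603, 0]) chair();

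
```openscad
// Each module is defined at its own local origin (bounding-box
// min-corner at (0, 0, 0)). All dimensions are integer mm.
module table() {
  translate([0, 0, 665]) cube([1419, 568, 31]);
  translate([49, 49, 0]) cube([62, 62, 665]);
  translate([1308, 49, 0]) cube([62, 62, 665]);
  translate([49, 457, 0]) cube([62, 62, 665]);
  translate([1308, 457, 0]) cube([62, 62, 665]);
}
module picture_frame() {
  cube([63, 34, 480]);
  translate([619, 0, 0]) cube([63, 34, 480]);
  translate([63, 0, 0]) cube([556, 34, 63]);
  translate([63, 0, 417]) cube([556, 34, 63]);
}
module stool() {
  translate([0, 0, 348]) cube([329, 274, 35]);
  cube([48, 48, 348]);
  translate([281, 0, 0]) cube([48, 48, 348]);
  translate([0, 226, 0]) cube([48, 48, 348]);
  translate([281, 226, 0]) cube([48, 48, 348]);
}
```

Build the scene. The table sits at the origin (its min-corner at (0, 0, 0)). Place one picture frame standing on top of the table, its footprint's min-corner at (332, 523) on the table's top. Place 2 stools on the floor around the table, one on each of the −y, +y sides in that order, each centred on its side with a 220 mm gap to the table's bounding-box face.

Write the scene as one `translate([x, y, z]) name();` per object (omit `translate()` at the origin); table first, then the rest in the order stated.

table();
translate([332, 523, 696]) picture_frame();
translate([545, -494, 0]) stool();
translate([545, 788, 0]) stool();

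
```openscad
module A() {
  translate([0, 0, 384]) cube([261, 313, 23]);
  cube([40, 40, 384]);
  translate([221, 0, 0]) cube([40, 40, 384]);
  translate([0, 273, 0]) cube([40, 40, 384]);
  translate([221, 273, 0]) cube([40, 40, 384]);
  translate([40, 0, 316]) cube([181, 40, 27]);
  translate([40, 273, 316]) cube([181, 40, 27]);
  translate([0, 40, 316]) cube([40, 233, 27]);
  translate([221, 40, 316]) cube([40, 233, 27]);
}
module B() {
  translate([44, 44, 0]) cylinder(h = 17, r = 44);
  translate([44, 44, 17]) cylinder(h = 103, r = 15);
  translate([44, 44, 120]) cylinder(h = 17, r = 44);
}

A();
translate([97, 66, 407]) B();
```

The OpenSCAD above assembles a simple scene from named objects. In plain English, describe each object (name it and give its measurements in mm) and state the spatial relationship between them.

A is a four-legged stool. The seat is 261×313 mm, 23 mm thick, top at z = 407 mm. It stands on four square legs, each 40×40 mm in cross-section, from z = 0 to the seat underside, each flush with a corner of the seat. Four stretchers, 40 mm wide and 27 mm tall, connect adjacent legs with their undersides at z = 316 mm, each running between the inner faces of the legs it joins and aligned with the legs' outer faces on the other axis.

B is a spool: two coaxial disc flanges of radius 44 mm and thickness 17 mm, joined by a core cylinder of radius 15 mm and height 103 mm. The lower flange rests on z = 0 and the three cylinders share a vertical axis.

The spool is on top of the stool.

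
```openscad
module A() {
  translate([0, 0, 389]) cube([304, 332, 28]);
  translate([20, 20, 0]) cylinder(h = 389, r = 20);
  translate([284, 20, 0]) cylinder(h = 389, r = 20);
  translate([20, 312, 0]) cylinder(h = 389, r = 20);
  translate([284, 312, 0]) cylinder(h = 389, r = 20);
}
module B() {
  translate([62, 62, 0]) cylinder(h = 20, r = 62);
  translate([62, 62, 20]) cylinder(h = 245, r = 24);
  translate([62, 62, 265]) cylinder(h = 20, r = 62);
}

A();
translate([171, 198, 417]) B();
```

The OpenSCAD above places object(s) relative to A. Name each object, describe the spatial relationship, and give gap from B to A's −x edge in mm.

The spool's min-x is at 171; the stool's min-x is 0; gap = 171 mm.

A is a stool. B is a spool. The spool is on top of the stool. The gap from the spool to the stool's −x edge is 171 mm.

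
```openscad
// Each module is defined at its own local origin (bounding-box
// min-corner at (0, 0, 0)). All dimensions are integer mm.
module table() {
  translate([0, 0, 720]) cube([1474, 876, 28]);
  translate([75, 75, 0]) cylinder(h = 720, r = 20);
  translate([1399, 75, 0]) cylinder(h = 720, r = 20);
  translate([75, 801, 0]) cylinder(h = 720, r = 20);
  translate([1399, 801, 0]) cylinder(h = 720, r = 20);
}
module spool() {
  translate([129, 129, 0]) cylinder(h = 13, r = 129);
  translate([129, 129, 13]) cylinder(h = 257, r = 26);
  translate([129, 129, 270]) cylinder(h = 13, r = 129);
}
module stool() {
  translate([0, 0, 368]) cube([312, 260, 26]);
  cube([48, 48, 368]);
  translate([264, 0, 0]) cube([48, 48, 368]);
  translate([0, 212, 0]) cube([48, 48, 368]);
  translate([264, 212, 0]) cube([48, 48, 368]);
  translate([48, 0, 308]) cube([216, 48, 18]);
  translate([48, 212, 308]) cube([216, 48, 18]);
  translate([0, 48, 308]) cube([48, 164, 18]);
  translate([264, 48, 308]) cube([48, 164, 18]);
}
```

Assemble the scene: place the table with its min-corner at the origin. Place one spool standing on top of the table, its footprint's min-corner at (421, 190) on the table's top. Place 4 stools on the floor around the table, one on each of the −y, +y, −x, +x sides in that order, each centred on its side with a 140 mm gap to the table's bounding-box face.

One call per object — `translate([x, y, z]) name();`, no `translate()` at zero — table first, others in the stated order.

table();
translate([421, 190, 748]) spool();
translate([581, -400, 0]) stool();
translate([581, 1016, 0]) stool();
translate([-452, 308, 0]) stool();
translate([1614, 308, 0]) stool();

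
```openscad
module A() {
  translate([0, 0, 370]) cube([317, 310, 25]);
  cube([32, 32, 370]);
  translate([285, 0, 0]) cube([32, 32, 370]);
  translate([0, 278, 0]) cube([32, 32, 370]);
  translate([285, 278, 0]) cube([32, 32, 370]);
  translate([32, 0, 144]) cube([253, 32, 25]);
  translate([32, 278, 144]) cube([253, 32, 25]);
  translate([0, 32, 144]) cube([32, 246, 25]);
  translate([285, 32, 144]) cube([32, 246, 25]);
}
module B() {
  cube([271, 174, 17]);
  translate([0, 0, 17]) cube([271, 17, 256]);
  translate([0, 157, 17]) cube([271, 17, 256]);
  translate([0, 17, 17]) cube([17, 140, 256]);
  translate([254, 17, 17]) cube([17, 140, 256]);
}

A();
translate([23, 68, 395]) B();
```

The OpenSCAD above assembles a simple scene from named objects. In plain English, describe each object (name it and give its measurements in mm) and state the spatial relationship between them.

A is a four-legged stool. The seat is a 317×310×25 mm slab whose top surface is at z = 395 mm; four square legs, each 32×32 mm in cross-section, run from the floor (z = 0) to the underside of the seat, each flush with a corner of the seat. Four stretchers, 32 mm wide and 25 mm tall, connect adjacent legs with their undersides at z = 144 mm, each running between the inner faces of the legs it joins and aligned with the legs' outer faces on the other axis.

B is an open storage box with external size 271×174×273 mm and wall thickness 17 mm (the base is also 17 mm thick). The base covers the whole footprint; the four walls stand on the base, with the y-facing walls full-width and the x-facing walls fitting between their inner faces.

The open box is on top of the stool, centred.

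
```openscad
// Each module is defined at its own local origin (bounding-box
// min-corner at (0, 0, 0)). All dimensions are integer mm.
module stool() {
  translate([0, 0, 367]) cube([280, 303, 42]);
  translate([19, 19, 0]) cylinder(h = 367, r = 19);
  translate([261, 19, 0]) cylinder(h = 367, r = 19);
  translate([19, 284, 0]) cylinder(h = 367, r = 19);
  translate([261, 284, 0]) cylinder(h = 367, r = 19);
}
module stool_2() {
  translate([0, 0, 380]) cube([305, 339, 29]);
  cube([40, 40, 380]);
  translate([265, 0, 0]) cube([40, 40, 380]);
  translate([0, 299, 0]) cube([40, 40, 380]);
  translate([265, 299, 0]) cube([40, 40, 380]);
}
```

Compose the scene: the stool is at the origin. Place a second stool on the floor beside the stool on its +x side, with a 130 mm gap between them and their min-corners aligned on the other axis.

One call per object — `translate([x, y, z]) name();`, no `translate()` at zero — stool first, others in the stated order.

stool();
translate([410, 0, 0]) stool_2();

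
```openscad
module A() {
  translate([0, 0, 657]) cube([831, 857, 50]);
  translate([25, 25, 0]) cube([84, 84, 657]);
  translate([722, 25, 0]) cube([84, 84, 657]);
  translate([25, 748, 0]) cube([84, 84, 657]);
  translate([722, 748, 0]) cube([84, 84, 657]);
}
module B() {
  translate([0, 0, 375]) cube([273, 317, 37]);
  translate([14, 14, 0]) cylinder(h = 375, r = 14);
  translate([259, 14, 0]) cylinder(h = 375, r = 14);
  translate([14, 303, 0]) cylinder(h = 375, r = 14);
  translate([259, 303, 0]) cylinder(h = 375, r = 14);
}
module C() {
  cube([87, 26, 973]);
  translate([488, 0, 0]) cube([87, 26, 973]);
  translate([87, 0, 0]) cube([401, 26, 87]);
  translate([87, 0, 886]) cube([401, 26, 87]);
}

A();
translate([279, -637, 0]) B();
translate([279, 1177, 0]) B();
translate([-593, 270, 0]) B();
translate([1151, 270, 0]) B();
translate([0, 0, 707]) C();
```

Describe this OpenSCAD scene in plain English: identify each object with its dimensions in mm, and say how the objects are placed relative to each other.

A is a table: top 831 mm (x) × 857 mm (y), 50 mm thick, upper face at z = 707 mm, on four 84×84 mm square legs, each inset 25 mm from the nearest pair of top edges, running from z = 0 to the bottom of the top.

B is a simple wooden stool: a rectangular seat 273 mm (x) by 317 mm (y), 37 mm thick, top face at z = 412 mm, on four round legs, each 28 mm in diameter. The legs rest on z = 0, each leg's axis is inset half a diameter from the nearest pair of seat edges (so the leg's bounding box is flush with the corner).

C is a rectangular picture frame lying in the x–z plane (depth along y). The opening is 401 mm wide (x) by 799 mm tall (z), surrounded by a border 87 mm wide on all four sides. The frame is 26 mm deep and is made of two full-height vertical stiles with two horizontal rails fitted between them.

Four stools sit around the table at the −y, +y, −x, +x sides. The picture frame is on top of the table.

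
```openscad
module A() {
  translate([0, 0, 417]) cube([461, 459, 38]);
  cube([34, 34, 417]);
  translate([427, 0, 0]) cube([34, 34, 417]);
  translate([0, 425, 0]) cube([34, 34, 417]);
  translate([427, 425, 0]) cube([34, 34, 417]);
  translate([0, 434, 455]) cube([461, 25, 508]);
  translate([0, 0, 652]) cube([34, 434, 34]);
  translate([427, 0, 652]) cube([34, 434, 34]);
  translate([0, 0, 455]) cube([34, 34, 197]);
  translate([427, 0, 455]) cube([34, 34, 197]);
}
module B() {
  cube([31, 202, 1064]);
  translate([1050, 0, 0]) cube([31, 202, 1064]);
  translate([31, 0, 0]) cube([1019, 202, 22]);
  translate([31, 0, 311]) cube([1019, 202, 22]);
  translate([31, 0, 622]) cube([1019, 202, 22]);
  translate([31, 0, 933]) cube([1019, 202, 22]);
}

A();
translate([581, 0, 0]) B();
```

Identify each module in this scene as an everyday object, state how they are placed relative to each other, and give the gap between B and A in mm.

The bookshelf's nearest face is 120 mm from the chair's +x face.

A is a chair. B is a bookshelf. The bookshelf is on the floor beside the chair on its +x side. The gap between the bookshelf and the chair is 120 mm.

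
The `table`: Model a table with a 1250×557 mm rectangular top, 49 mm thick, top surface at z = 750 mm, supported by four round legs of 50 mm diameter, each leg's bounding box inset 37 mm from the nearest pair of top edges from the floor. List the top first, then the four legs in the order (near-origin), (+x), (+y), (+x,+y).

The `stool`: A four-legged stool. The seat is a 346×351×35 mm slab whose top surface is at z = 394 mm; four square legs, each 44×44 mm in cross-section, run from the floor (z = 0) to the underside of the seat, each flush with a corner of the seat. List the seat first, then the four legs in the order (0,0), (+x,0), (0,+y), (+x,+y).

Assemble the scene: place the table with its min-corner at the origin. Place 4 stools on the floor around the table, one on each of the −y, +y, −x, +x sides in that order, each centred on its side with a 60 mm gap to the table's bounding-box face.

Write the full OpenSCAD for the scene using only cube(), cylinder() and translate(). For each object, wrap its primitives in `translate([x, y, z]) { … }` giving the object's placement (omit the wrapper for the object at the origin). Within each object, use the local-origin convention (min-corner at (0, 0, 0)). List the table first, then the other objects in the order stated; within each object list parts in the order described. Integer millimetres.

translate([0, 0, 701]) cube([1250, 557, 49]);
translate([62, 62, 0]) cylinder(h = 701, r = 25);
translate([1188, 62, 0]) cylinder(h = 701, r = 25);
translate([62, 495, 0]) cylinder(h = 701, r = 25);
translate([1188, 495, 0]) cylinder(h = 701, r = 25);
translate([452, -411, 0]) {
  translate([0, 0, 359]) cube([346, 351, 35]);
  cube([44, 44, 359]);
  translate([302, 0, 0]) cube([44, 44, 359]);
  translate([0, 307, 0]) cube([44, 44, 359]);
  translate([302, 307, 0]) cube([44, 44, 359]);
}
translate([452, 617, 0]) {
  translate([0, 0, 359]) cube([346, 351, 35]);
  cube([44, 44, 359]);
  translate([302, 0, 0]) cube([44, 44, 359]);
  translate([0, 307, 0]) cube([44, 44, 359]);
  translate([302, 307, 0]) cube([44, 44, 359]);
}
translate([-406, 103, 0]) {
  translate([0, 0, 359]) cube([346, 351, 35]);
  cube([44, 44, 359]);
  translate([302, 0, 0]) cube([44, 44, 359]);
  translate([0, 307, 0]) cube([44, 44, 359]);
  translate([302, 307, 0]) cube([44, 44, 359]);
}
translate([1310, 103, 0]) {
  translate([0, 0, 359]) cube([346, 351, 35]);
  cube([44, 44, 359]);
  translate([302, 0, 0]) cube([44, 44, 359]);
  translate([0, 307, 0]) cube([44, 44, 359]);
  translate([302, 307, 0]) cube([44, 44, 359]);
}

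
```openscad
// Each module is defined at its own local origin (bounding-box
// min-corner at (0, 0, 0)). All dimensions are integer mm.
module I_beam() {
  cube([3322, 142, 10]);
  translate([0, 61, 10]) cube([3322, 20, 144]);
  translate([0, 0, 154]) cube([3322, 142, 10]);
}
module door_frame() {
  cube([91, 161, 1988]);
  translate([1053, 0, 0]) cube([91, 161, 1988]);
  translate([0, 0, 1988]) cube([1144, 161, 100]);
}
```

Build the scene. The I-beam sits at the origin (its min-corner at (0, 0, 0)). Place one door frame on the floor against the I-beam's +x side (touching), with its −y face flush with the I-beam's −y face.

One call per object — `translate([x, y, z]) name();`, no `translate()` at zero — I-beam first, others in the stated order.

I_beam();
translate([3322, 0, 0]) door_frame();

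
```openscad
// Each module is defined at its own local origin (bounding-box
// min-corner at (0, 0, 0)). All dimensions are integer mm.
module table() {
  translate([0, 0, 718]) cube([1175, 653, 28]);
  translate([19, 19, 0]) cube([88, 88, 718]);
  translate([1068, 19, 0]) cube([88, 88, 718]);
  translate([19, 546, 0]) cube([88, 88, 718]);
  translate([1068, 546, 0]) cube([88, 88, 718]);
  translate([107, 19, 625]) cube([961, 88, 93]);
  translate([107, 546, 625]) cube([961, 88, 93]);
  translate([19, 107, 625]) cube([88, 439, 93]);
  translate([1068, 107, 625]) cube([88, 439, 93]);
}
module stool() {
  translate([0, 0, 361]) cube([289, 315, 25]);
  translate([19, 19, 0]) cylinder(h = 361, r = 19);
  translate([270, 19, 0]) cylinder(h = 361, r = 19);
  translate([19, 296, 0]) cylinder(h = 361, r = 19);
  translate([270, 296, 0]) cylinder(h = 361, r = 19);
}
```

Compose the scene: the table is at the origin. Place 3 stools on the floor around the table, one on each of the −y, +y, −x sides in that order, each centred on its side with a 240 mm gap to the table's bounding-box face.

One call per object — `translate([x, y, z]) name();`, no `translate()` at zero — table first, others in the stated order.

table();
translate([443, -555, 0]) stool();
translate([443, 893, 0]) stool();
translate([-529, 169, 0]) stool();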